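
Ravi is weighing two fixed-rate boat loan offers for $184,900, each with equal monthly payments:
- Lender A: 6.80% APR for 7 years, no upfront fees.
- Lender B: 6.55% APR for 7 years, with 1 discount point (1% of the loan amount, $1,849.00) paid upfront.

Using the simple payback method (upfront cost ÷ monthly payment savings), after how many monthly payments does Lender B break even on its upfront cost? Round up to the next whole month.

Lender A: at 6.80% the monthly rate is 0.0056667, so the payment is 184,900 × 0.0056667 / (1 − 1.0056667^−84) = $2,772.59.
Lender B: at 6.55% the monthly rate is 0.0054583, so the payment is 184,900 × 0.0054583 / (1 − 1.0054583^−84) = $2,750.14.
Monthly savings = $2,772.59 − $2,750.14 = $22.45.
Break-even = $1,849.00 / $22.45 = 82.36 → 83 months.

83 months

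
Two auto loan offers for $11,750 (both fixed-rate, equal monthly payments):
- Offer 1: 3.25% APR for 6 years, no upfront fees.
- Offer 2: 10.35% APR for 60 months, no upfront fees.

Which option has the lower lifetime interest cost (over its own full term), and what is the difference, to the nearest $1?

Offer 1 by $2,152

Offer 1: at 3.25% the monthly rate is 0.0027083, so the payment is 11,750 × 0.0027083 / (1 − 1.0027083^−72) = $179.84.
Total interest on Offer 1 = 72 × $179.84 − $11,750 = $1,198.48.
Offer 2: at 10.35% the monthly rate is 0.0086250, so the payment is 11,750 × 0.0086250 / (1 − 1.0086250^−60) = $251.68.
Total interest on Offer 2 = 60 × $251.68 − $11,750 = $3,350.80.
Offer 1 is lower by $2,152.32.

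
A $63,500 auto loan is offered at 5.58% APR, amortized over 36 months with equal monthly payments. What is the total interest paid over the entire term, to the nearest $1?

$5,610

Monthly rate = 5.58%/12 = 0.0046500; payment = 63,500 × 0.0046500 / (1 − (1+0.0046500)^−36) = $1,919.73.
Total paid = 36 × $1,919.73 = $69,110.28; interest = $69,110.28 − $63,500 = $5,610.28.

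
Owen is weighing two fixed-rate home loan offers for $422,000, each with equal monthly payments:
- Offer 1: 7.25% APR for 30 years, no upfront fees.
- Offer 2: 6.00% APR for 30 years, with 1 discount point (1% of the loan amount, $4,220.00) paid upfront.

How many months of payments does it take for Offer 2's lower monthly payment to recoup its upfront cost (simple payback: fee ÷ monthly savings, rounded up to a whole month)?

13 months

Offer 1: monthly rate = 7.25%/12 = 0.0060417; payment = 422,000 × 0.0060417 / (1 − (1+0.0060417)^−360) = $2,878.78.
Offer 2: monthly rate = 6%/12 = 0.0050000; payment = 422,000 × 0.0050000 / (1 − (1+0.0050000)^−360) = $2,530.10.
Monthly savings = $2,878.78 − $2,530.10 = $348.68.
Break-even = $4,220.00 / $348.68 = 12.10 → 13 months.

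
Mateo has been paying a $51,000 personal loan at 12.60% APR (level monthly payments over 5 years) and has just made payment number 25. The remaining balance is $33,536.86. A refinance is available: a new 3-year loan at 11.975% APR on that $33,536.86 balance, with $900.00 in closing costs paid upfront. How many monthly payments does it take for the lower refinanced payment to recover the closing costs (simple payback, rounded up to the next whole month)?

Current payment = 51,000 × 12.6%/12 / (1 − (1+0.0105000)^−60) = $1,149.99.
Refinanced payment = 33,536.86 × 0.0099792 / (1 − (1+0.0099792)^−36) = $1,113.50.
Monthly savings = $1,149.99 − $1,113.50 = $36.49.
Break-even = $900.00 / $36.49 = 24.66 → 25 months.

25 months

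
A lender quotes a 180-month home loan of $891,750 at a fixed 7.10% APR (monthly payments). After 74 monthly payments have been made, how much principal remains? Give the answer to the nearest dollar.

With monthly rate i = 7.1%/12 = 0.0059167, the balance after k of n payments is P · [(1+i)^n − (1+i)^k] / [(1+i)^n − 1].
(1+0.0059167)^180 = 2.89174969 and (1+0.0059167)^74 = 1.54734903, so the balance is 891,750 × (2.89174969 − 1.54734903) / (2.89174969 − 1) = $633,735.69.

$633,736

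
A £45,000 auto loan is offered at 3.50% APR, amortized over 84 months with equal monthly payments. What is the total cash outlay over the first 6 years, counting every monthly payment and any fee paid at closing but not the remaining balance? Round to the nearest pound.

Monthly rate = 3.5%/12 = 0.0029167; payment = 45,000 × 0.0029167 / (1 − (1+0.0029167)^−84) = £604.79.
Total outlay = 72 × £604.79 = £43,544.88.

£43,545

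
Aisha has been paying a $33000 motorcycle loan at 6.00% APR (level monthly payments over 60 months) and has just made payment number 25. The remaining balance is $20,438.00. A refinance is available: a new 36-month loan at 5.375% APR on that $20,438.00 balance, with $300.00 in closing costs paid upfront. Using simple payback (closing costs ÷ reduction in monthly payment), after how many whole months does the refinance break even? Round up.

Current payment = 33,000 × 6%/12 / (1 − (1+0.0050000)^−60) = $637.98.
Refinanced payment = 20,438.00 × 0.0044792 / (1 − (1+0.0044792)^−36) = $615.99.
Monthly savings = $637.98 − $615.99 = $21.99.
Break-even = $300.00 / $21.99 = 13.64 → 14 months.

14 months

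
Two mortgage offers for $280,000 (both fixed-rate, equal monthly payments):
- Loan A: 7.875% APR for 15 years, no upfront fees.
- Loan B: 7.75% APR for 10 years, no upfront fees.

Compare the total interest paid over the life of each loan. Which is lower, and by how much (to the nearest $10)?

Loan B by $74,780

Loan A: at 7.875% the monthly rate is 0.0065625, so the payment is 280,000 × 0.0065625 / (1 − 1.0065625^−180) = $2,655.66.
Total interest on Loan A = 180 × $2,655.66 − $280,000 = $198,018.80.
Loan B: at 7.75% the monthly rate is 0.0064583, so the payment is 280,000 × 0.0064583 / (1 − 1.0064583^−120) = $3,360.30.
Total interest on Loan B = 120 × $3,360.30 − $280,000 = $123,236.00.
Loan B is lower by $74,782.80.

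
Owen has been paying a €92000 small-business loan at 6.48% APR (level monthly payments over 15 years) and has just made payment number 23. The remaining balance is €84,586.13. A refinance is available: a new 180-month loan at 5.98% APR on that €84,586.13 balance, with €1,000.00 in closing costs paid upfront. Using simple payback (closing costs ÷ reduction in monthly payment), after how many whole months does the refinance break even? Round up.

12 months

Current payment = 92,000 × 6.48%/12 / (1 − (1+0.0054000)^−180) = €800.41.
Refinanced payment = 84,586.13 × 0.0049833 / (1 − (1+0.0049833)^−180) = €712.87.
Monthly savings = €800.41 − €712.87 = €87.54.
Break-even = €1,000.00 / €87.54 = 11.42 → 12 months.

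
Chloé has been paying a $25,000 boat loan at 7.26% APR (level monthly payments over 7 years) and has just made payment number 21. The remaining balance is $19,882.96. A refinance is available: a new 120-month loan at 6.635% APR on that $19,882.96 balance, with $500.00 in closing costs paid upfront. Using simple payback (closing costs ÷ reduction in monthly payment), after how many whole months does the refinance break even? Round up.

Current payment = 25,000 × 7.26%/12 / (1 − (1+0.0060500)^−84) = $380.50.
Refinanced payment = 19,882.96 × 0.0055292 / (1 − (1+0.0055292)^−120) = $227.14.
Monthly savings = $380.50 − $227.14 = $153.36.
Break-even = $500.00 / $153.36 = 3.26 → 4 months.

4 months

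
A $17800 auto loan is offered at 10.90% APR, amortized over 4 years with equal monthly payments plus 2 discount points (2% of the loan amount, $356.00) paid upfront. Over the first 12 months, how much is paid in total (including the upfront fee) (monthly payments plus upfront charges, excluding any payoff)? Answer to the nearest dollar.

At 10.90% the monthly rate is 0.0090833, so the payment is 17,800 × 0.0090833 / (1 − 1.0090833^−48) = $459.19.
Total outlay = 12 × $459.19 + $356.00 = $5,866.28.

$5,866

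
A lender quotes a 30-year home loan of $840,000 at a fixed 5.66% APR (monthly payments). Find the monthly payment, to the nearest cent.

At 5.66% the monthly rate is 0.0047167, so the payment is 840,000 × 0.0047167 / (1 − 1.0047167^−360) = $4,854.09.

$4,854.09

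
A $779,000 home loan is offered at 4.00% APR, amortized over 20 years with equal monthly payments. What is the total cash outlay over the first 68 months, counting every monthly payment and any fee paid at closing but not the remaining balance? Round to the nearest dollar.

$321,000

Monthly rate = 4%/12 = 0.0033333; payment = 779,000 × 0.0033333 / (1 − (1+0.0033333)^−240) = $4,720.59.
Total outlay = 68 × $4,720.59 = $321,000.12.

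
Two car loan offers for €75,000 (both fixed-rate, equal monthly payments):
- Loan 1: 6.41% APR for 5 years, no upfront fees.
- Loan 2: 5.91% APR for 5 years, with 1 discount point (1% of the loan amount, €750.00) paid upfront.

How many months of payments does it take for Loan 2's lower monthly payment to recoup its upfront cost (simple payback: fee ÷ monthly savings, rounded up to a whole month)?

Loan 1: monthly rate = 6.41%/12 = 0.0053417; payment = 75,000 × 0.0053417 / (1 − (1+0.0053417)^−60) = €1,464.30.
Loan 2: monthly rate = 5.91%/12 = 0.0049250; payment = 75,000 × 0.0049250 / (1 − (1+0.0049250)^−60) = €1,446.82.
Monthly savings = €1,464.30 − €1,446.82 = €17.48.
Break-even = €750.00 / €17.48 = 42.91 → 43 months.

43 months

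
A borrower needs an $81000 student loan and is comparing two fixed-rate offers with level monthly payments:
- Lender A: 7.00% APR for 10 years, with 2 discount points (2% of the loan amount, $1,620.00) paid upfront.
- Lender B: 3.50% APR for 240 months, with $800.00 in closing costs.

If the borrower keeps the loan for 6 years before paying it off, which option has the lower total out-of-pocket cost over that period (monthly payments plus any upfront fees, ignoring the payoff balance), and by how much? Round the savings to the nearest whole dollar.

Lender A: at 7.00% the monthly rate is 0.0058333, so the payment is 81,000 × 0.0058333 / (1 − 1.0058333^−120) = $940.48.
Lender B: at 3.50% the monthly rate is 0.0029167, so the payment is 81,000 × 0.0029167 / (1 − 1.0029167^−240) = $469.77.
Over 72 months: Lender A costs 72 × $940.48 + $1,620.00 = $69,334.56; Lender B costs 72 × $469.77 + $800.00 = $34,623.44.
Lender B is cheaper by $69,334.56 − $34,623.44 = $34,711.12.

Lender B by $34,711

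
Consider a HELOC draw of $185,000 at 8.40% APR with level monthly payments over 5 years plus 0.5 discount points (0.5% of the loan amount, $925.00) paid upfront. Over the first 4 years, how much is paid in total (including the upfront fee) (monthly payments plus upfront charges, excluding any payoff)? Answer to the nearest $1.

Monthly rate = 8.4%/12 = 0.0070000; payment = 185,000 × 0.0070000 / (1 − (1+0.0070000)^−60) = $3,786.65.
Total outlay = 48 × $3,786.65 + $925.00 = $182,684.20.

$182,684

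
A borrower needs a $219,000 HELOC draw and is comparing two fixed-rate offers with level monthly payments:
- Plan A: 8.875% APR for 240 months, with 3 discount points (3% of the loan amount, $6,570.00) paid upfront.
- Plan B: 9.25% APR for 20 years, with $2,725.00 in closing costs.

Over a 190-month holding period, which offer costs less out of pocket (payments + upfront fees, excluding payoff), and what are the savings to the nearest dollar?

Plan A by $6,210

Plan A: at 8.875% the monthly rate is 0.0073958, so the payment is 219,000 × 0.0073958 / (1 − 1.0073958^−240) = $1,952.83.
Plan B: monthly rate = 9.25%/12 = 0.0077083; payment = 219,000 × 0.0077083 / (1 − (1+0.0077083)^−240) = $2,005.75.
Over 190 months: Plan A costs 190 × $1,952.83 + $6,570.00 = $377,607.70; Plan B costs 190 × $2,005.75 + $2,725.00 = $383,817.50.
Plan A is cheaper by $383,817.50 − $377,607.70 = $6,209.80.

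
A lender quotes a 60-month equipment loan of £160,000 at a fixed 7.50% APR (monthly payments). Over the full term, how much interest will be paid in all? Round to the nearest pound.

At 7.50% the monthly rate is 0.0062500, so the payment is 160,000 × 0.0062500 / (1 − 1.0062500^−60) = £3,206.07.
Total paid = 60 × £3,206.07 = £192,364.20; interest = £192,364.20 − £160,000 = £32,364.20.

£32,364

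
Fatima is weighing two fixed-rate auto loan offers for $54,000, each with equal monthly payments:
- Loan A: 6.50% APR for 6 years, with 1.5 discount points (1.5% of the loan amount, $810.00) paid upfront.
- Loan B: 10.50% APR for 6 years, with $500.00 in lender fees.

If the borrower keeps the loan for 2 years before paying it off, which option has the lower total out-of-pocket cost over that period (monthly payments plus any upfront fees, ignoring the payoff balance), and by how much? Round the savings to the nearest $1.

Loan A by $2,242

Loan A: monthly rate = 6.5%/12 = 0.0054167; payment = 54,000 × 0.0054167 / (1 − (1+0.0054167)^−72) = $907.74.
Loan B: at 10.50% the monthly rate is 0.0087500, so the payment is 54,000 × 0.0087500 / (1 − 1.0087500^−72) = $1,014.06.
Over 24 months: Loan A costs 24 × $907.74 + $810.00 = $22,595.76; Loan B costs 24 × $1,014.06 + $500.00 = $24,837.44.
Loan A is cheaper by $24,837.44 − $22,595.76 = $2,241.68.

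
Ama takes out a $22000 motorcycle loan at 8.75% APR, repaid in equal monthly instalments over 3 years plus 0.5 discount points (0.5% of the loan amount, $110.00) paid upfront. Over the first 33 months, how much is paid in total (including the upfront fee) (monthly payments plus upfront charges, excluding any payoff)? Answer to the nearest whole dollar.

$23,112

Monthly rate = 8.75%/12 = 0.0072917; payment = 22,000 × 0.0072917 / (1 − (1+0.0072917)^−36) = $697.04.
Total outlay = 33 × $697.04 + $110.00 = $23,112.32.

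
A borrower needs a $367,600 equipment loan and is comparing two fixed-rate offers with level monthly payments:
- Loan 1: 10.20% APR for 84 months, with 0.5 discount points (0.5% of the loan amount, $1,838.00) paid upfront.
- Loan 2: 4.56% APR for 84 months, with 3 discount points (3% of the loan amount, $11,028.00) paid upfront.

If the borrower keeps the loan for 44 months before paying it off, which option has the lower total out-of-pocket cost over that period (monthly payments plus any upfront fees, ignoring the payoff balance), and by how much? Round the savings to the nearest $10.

Loan 1: at 10.20% the monthly rate is 0.0085000, so the payment is 367,600 × 0.0085000 / (1 − 1.0085000^−84) = $6,140.65.
Loan 2: monthly rate = 4.56%/12 = 0.0038000; payment = 367,600 × 0.0038000 / (1 − (1+0.0038000)^−84) = $5,119.96.
Over 44 months: Loan 1 costs 44 × $6,140.65 + $1,838.00 = $272,026.60; Loan 2 costs 44 × $5,119.96 + $11,028.00 = $236,306.24.
Loan 2 is cheaper by $272,026.60 − $236,306.24 = $35,720.36.

Loan 2 by $35,720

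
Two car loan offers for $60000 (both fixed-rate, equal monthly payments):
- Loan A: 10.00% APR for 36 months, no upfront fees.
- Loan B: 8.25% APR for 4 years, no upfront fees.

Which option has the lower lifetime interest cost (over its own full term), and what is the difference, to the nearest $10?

Loan A: at 10.00% the monthly rate is 0.0083333, so the payment is 60,000 × 0.0083333 / (1 − 1.0083333^−36) = $1,936.03.
Total interest on Loan A = 36 × $1,936.03 − $60,000 = $9,697.08.
Loan B: monthly rate = 8.25%/12 = 0.0068750; payment = 60,000 × 0.0068750 / (1 − (1+0.0068750)^−48) = $1,471.83.
Total interest on Loan B = 48 × $1,471.83 − $60,000 = $10,647.84.
Loan A is lower by $950.76.

Loan A by $950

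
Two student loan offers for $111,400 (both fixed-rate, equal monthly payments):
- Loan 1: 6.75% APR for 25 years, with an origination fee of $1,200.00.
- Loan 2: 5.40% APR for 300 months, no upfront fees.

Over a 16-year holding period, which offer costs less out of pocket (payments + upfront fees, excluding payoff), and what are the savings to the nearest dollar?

Loan 2 by $18,906

Loan 1: monthly rate = 6.75%/12 = 0.0056250; payment = 111,400 × 0.0056250 / (1 − (1+0.0056250)^−300) = $769.68.
Loan 2: at 5.40% the monthly rate is 0.0045000, so the payment is 111,400 × 0.0045000 / (1 − 1.0045000^−300) = $677.46.
Over 192 months: Loan 1 costs 192 × $769.68 + $1,200.00 = $148,978.56; Loan 2 costs 192 × $677.46 = $130,072.32.
Loan 2 is cheaper by $148,978.56 − $130,072.32 = $18,906.24.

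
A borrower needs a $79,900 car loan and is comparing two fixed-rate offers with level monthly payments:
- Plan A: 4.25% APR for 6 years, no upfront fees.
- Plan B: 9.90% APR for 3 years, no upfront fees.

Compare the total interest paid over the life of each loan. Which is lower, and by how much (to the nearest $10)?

Plan A: monthly rate = 4.25%/12 = 0.0035417; payment = 79,900 × 0.0035417 / (1 − (1+0.0035417)^−72) = $1,259.17.
Total interest on Plan A = 72 × $1,259.17 − $79,900 = $10,760.24.
Plan B: at 9.90% the monthly rate is 0.0082500, so the payment is 79,900 × 0.0082500 / (1 − 1.0082500^−36) = $2,574.40.
Total interest on Plan B = 36 × $2,574.40 − $79,900 = $12,778.40.
Plan A is lower by $2,018.16.

Plan A by $2,020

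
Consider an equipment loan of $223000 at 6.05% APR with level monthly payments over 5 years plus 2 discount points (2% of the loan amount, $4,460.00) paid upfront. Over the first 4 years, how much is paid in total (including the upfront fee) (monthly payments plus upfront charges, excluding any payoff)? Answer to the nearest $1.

Monthly rate = 6.05%/12 = 0.0050417; payment = 223,000 × 0.0050417 / (1 − (1+0.0050417)^−60) = $4,316.40.
Total outlay = 48 × $4,316.40 + $4,460.00 = $211,647.20.

$211,647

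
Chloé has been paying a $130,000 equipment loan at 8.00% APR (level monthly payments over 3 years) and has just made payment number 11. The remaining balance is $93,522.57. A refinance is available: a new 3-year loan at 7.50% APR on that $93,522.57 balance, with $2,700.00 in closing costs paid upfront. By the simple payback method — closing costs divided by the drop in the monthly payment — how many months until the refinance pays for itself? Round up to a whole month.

3 months

Current payment = 130,000 × 8%/12 / (1 − (1+0.0066667)^−36) = $4,073.73.
Refinanced payment = 93,522.57 × 0.0062500 / (1 − (1+0.0062500)^−36) = $2,909.13.
Monthly savings = $4,073.73 − $2,909.13 = $1,164.60.
Break-even = $2,700.00 / $1,164.60 = 2.32 → 3 months.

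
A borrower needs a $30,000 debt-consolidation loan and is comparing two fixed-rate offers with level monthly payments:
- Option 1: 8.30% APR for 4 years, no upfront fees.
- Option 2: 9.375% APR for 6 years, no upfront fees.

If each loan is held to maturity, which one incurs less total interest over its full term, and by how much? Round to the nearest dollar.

Option 1 by $3,981

Option 1: at 8.30% the monthly rate is 0.0069167, so the payment is 30,000 × 0.0069167 / (1 − 1.0069167^−48) = $736.62.
Total interest on Option 1 = 48 × $736.62 − $30,000 = $5,357.76.
Option 2: at 9.375% the monthly rate is 0.0078125, so the payment is 30,000 × 0.0078125 / (1 − 1.0078125^−72) = $546.37.
Total interest on Option 2 = 72 × $546.37 − $30,000 = $9,338.64.
Option 1 is lower by $3,980.88.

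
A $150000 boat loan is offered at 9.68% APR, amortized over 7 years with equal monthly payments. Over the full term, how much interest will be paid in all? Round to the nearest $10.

Monthly rate = 9.68%/12 = 0.0080667; payment = 150,000 × 0.0080667 / (1 − (1+0.0080667)^−84) = $2,465.45.
Total paid = 84 × $2,465.45 = $207,097.80; interest = $207,097.80 − $150,000 = $57,097.80.

$57,100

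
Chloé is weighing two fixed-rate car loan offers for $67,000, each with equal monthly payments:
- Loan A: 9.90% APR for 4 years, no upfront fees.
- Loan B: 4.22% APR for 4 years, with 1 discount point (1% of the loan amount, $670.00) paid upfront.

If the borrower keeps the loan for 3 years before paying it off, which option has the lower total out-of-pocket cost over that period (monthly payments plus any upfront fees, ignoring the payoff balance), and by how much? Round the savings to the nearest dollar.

Loan B by $5,690

Loan A: at 9.90% the monthly rate is 0.0082500, so the payment is 67,000 × 0.0082500 / (1 − 1.0082500^−48) = $1,696.08.
Loan B: monthly rate = 4.22%/12 = 0.0035167; payment = 67,000 × 0.0035167 / (1 − (1+0.0035167)^−48) = $1,519.40.
Over 36 months: Loan A costs 36 × $1,696.08 = $61,058.88; Loan B costs 36 × $1,519.40 + $670.00 = $55,368.40.
Loan B is cheaper by $61,058.88 − $55,368.40 = $5,690.48.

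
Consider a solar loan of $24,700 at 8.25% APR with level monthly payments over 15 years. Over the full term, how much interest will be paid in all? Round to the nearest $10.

Monthly rate = 8.25%/12 = 0.0068750; payment = 24,700 × 0.0068750 / (1 − (1+0.0068750)^−180) = $239.62.
Total paid = 180 × $239.62 = $43,131.60; interest = $43,131.60 − $24,700 = $18,431.60.

$18,430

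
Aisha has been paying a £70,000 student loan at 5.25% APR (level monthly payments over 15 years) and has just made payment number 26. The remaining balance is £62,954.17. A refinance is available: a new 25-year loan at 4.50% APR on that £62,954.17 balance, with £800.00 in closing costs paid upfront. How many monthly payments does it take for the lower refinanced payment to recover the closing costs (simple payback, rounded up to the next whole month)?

Current payment = 70,000 × 5.25%/12 / (1 − (1+0.0043750)^−180) = £562.71.
Refinanced payment = 62,954.17 × 0.0037500 / (1 − (1+0.0037500)^−300) = £349.92.
Monthly savings = £562.71 − £349.92 = £212.79.
Break-even = £800.00 / £212.79 = 3.76 → 4 months.

4 months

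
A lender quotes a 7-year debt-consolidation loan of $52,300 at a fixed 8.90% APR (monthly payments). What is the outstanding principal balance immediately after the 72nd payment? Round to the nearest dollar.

With monthly rate i = 8.9%/12 = 0.0074167, the balance after k of n payments is P · [(1+i)^n − (1+i)^k] / [(1+i)^n − 1].
(1+0.0074167)^84 = 1.86023173 and (1+0.0074167)^72 = 1.70238377, so the balance is 52,300 × (1.86023173 − 1.70238377) / (1.86023173 − 1) = $9,596.77.

$9,597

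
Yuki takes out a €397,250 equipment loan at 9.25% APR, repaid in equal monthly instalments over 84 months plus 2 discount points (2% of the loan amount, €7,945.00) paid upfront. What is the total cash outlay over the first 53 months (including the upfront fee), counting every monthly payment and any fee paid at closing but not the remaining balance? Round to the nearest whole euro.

Monthly rate = 9.25%/12 = 0.0077083; payment = 397,250 × 0.0077083 / (1 − (1+0.0077083)^−84) = €6,441.90.
Total outlay = 53 × €6,441.90 + €7,945.00 = €349,365.70.

€349,366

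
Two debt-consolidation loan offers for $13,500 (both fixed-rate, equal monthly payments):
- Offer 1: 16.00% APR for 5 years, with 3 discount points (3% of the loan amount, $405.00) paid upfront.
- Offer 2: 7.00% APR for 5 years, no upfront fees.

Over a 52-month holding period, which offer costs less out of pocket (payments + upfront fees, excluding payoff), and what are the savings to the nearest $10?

Offer 1: monthly rate = 16%/12 = 0.0133333; payment = 13,500 × 0.0133333 / (1 − (1+0.0133333)^−60) = $328.29.
Offer 2: monthly rate = 7%/12 = 0.0058333; payment = 13,500 × 0.0058333 / (1 − (1+0.0058333)^−60) = $267.32.
Over 52 months: Offer 1 costs 52 × $328.29 + $405.00 = $17,476.08; Offer 2 costs 52 × $267.32 = $13,900.64.
Offer 2 is cheaper by $17,476.08 − $13,900.64 = $3,575.44.

Offer 2 by $3,580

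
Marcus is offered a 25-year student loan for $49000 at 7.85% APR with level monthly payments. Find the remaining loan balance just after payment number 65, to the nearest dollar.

With monthly rate i = 7.85%/12 = 0.0065417, the balance after k of n payments is P · [(1+i)^n − (1+i)^k] / [(1+i)^n − 1].
(1+0.0065417)^300 = 7.07175617 and (1+0.0065417)^65 = 1.52779204, so the balance is 49,000 × (7.07175617 − 1.52779204) / (7.07175617 − 1) = $44,740.64.

$44,741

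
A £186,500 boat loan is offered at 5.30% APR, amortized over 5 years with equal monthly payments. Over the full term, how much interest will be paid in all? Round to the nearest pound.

£26,211

At 5.30% the monthly rate is 0.0044167, so the payment is 186,500 × 0.0044167 / (1 − 1.0044167^−60) = £3,545.18.
Total paid = 60 × £3,545.18 = £212,710.80; interest = £212,710.80 − £186,500 = £26,210.80.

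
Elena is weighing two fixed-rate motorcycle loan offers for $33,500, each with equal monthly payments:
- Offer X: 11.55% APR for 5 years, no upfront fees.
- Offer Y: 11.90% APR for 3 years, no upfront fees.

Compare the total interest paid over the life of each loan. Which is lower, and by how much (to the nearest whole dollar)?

Offer Y by $4,257

Offer X: monthly rate = 11.55%/12 = 0.0096250; payment = 33,500 × 0.0096250 / (1 − (1+0.0096250)^−60) = $737.59.
Total interest on Offer X = 60 × $737.59 − $33,500 = $10,755.40.
Offer Y: at 11.90% the monthly rate is 0.0099167, so the payment is 33,500 × 0.0099167 / (1 − 1.0099167^−36) = $1,111.08.
Total interest on Offer Y = 36 × $1,111.08 − $33,500 = $6,498.88.
Offer Y is lower by $4,256.52.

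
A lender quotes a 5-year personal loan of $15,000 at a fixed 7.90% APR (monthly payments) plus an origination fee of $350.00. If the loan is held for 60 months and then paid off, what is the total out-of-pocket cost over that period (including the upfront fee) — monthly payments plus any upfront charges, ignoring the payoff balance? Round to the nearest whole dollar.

$18,556

Monthly rate = 7.9%/12 = 0.0065833; payment = 15,000 × 0.0065833 / (1 − (1+0.0065833)^−60) = $303.43.
Total outlay = 60 × $303.43 + $350.00 = $18,555.80.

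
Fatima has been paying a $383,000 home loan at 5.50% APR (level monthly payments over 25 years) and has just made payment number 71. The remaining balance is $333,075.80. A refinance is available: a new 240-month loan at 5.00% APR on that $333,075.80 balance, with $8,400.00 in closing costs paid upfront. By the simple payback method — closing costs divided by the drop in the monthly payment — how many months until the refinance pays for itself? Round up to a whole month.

55 months

Current payment = 383,000 × 5.5%/12 / (1 − (1+0.0045833)^−300) = $2,351.96.
Refinanced payment = 333,075.80 × 0.0041667 / (1 − (1+0.0041667)^−240) = $2,198.15.
Monthly savings = $2,351.96 − $2,198.15 = $153.81.
Break-even = $8,400.00 / $153.81 = 54.61 → 55 months.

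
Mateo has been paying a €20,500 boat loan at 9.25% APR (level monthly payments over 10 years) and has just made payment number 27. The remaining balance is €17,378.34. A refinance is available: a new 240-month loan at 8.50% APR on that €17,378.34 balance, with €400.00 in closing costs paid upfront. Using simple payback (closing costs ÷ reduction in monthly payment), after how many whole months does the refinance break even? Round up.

Current payment = 20,500 × 9.25%/12 / (1 − (1+0.0077083)^−120) = €262.47.
Refinanced payment = 17,378.34 × 0.0070833 / (1 − (1+0.0070833)^−240) = €150.81.
Monthly savings = €262.47 − €150.81 = €111.66.
Break-even = €400.00 / €111.66 = 3.58 → 4 months.

4 months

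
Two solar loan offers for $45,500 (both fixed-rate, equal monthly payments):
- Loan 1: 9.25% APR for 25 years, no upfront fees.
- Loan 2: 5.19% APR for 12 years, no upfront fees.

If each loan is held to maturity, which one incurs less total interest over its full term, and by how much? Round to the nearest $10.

Loan 2 by $55,670

Loan 1: monthly rate = 9.25%/12 = 0.0077083; payment = 45,500 × 0.0077083 / (1 − (1+0.0077083)^−300) = $389.65.
Total interest on Loan 1 = 300 × $389.65 − $45,500 = $71,395.00.
Loan 2: at 5.19% the monthly rate is 0.0043250, so the payment is 45,500 × 0.0043250 / (1 − 1.0043250^−144) = $425.18.
Total interest on Loan 2 = 144 × $425.18 − $45,500 = $15,725.92.
Loan 2 is lower by $55,669.08.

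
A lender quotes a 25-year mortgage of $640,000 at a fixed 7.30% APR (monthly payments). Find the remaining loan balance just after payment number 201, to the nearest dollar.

With monthly rate i = 7.3%/12 = 0.0060833, the balance after k of n payments is P · [(1+i)^n − (1+i)^k] / [(1+i)^n − 1].
(1+0.0060833)^300 = 6.16859667 and (1+0.0060833)^201 = 3.38395728, so the balance is 640,000 × (6.16859667 − 3.38395728) / (6.16859667 − 1) = $344,807.17.

$344,807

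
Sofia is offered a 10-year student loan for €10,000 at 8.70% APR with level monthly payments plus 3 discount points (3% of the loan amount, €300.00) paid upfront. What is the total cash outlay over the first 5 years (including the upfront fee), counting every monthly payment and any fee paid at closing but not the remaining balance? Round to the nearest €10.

€7,800

At 8.70% the monthly rate is 0.0072500, so the payment is 10,000 × 0.0072500 / (1 − 1.0072500^−120) = €125.06.
Total outlay = 60 × €125.06 + €300.00 = €7,803.60.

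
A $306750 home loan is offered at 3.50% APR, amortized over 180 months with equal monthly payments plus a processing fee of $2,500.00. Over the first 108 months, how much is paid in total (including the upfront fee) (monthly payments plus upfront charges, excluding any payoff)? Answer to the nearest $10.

$239,330

At 3.50% the monthly rate is 0.0029167, so the payment is 306,750 × 0.0029167 / (1 − 1.0029167^−180) = $2,192.90.
Total outlay = 108 × $2,192.90 + $2,500.00 = $239,333.20.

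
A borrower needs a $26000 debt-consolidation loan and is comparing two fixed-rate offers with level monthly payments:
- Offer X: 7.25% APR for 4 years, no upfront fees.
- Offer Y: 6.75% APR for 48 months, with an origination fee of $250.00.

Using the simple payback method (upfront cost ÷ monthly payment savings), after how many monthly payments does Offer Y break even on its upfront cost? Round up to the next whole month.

Offer X: monthly rate = 7.25%/12 = 0.0060417; payment = 26,000 × 0.0060417 / (1 − (1+0.0060417)^−48) = $625.62.
Offer Y: monthly rate = 6.75%/12 = 0.0056250; payment = 26,000 × 0.0056250 / (1 − (1+0.0056250)^−48) = $619.59.
Monthly savings = $625.62 − $619.59 = $6.03.
Break-even = $250.00 / $6.03 = 41.46 → 42 months.

42 months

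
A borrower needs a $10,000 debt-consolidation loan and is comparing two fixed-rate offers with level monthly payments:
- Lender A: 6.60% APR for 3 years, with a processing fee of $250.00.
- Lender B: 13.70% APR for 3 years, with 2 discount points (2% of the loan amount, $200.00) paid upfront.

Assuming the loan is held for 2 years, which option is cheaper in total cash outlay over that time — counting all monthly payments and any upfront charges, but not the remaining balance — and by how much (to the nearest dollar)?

Lender A: at 6.60% the monthly rate is 0.0055000, so the payment is 10,000 × 0.0055000 / (1 − 1.0055000^−36) = $306.95.
Lender B: monthly rate = 13.7%/12 = 0.0114167; payment = 10,000 × 0.0114167 / (1 − (1+0.0114167)^−36) = $340.32.
Over 24 months: Lender A costs 24 × $306.95 + $250.00 = $7,616.80; Lender B costs 24 × $340.32 + $200.00 = $8,367.68.
Lender A is cheaper by $8,367.68 − $7,616.80 = $750.88.

Lender A by $751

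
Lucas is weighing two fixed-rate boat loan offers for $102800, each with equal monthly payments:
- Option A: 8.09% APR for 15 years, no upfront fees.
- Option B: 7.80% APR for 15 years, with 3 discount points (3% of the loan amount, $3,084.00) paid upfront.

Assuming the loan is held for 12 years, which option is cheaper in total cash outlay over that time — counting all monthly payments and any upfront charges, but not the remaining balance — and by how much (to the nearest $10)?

Option A by $610

Option A: monthly rate = 8.09%/12 = 0.0067417; payment = 102,800 × 0.0067417 / (1 − (1+0.0067417)^−180) = $987.76.
Option B: at 7.80% the monthly rate is 0.0065000, so the payment is 102,800 × 0.0065000 / (1 − 1.0065000^−180) = $970.58.
Over 144 months: Option A costs 144 × $987.76 = $142,237.44; Option B costs 144 × $970.58 + $3,084.00 = $142,847.52.
Option A is cheaper by $142,847.52 − $142,237.44 = $610.08.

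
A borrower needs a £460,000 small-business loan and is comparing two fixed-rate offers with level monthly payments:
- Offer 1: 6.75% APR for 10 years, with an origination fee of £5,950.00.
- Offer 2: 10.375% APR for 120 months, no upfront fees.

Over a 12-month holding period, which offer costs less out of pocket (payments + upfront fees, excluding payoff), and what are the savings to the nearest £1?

Offer 1 by £4,765

Offer 1: monthly rate = 6.75%/12 = 0.0056250; payment = 460,000 × 0.0056250 / (1 − (1+0.0056250)^−120) = £5,281.91.
Offer 2: at 10.375% the monthly rate is 0.0086458, so the payment is 460,000 × 0.0086458 / (1 − 1.0086458^−120) = £6,174.86.
Over 12 months: Offer 1 costs 12 × £5,281.91 + £5,950.00 = £69,332.92; Offer 2 costs 12 × £6,174.86 = £74,098.32.
Offer 1 is cheaper by £74,098.32 − £69,332.92 = £4,765.40.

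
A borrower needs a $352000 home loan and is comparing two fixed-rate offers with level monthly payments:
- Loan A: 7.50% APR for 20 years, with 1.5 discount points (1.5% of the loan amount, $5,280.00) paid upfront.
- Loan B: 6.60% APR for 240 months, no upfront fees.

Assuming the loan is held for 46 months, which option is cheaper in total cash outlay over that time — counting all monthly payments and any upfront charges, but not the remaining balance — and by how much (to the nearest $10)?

Loan B by $14,040

Loan A: at 7.50% the monthly rate is 0.0062500, so the payment is 352,000 × 0.0062500 / (1 − 1.0062500^−240) = $2,835.69.
Loan B: monthly rate = 6.6%/12 = 0.0055000; payment = 352,000 × 0.0055000 / (1 − (1+0.0055000)^−240) = $2,645.18.
Over 46 months: Loan A costs 46 × $2,835.69 + $5,280.00 = $135,721.74; Loan B costs 46 × $2,645.18 = $121,678.28.
Loan B is cheaper by $135,721.74 − $121,678.28 = $14,043.46.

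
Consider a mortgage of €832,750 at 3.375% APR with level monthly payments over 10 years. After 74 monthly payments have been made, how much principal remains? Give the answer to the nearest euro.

With monthly rate i = 3.375%/12 = 0.0028125, the balance after k of n payments is P · [(1+i)^n − (1+i)^k] / [(1+i)^n − 1].
(1+0.0028125)^120 = 1.40077587 and (1+0.0028125)^74 = 1.23100742, so the balance is 832,750 × (1.40077587 − 1.23100742) / (1.40077587 − 1) = €352,752.48.

€352,752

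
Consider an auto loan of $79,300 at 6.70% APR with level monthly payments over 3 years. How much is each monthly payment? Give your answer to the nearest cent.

$2,437.69

At 6.70% the monthly rate is 0.0055833, so the payment is 79,300 × 0.0055833 / (1 − 1.0055833^−36) = $2,437.69.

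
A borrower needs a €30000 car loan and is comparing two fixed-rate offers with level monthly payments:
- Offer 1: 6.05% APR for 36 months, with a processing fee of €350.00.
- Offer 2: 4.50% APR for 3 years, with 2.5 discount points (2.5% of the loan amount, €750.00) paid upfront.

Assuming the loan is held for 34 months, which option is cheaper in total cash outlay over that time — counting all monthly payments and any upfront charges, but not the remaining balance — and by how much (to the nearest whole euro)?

Offer 2 by €312

Offer 1: monthly rate = 6.05%/12 = 0.0050417; payment = 30,000 × 0.0050417 / (1 − (1+0.0050417)^−36) = €913.34.
Offer 2: monthly rate = 4.5%/12 = 0.0037500; payment = 30,000 × 0.0037500 / (1 − (1+0.0037500)^−36) = €892.41.
Over 34 months: Offer 1 costs 34 × €913.34 + €350.00 = €31,403.56; Offer 2 costs 34 × €892.41 + €750.00 = €31,091.94.
Offer 2 is cheaper by €31,403.56 − €31,091.94 = €311.62.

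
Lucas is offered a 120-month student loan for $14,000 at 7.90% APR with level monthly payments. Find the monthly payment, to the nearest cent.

At 7.90% the monthly rate is 0.0065833, so the payment is 14,000 × 0.0065833 / (1 − 1.0065833^−120) = $169.12.

$169.12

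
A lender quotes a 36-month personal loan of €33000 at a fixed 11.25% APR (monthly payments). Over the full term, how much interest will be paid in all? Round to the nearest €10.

€6,030

At 11.25% the monthly rate is 0.0093750, so the payment is 33,000 × 0.0093750 / (1 − 1.0093750^−36) = €1,084.29.
Total paid = 36 × €1,084.29 = €39,034.44; interest = €39,034.44 − €33,000 = €6,034.44.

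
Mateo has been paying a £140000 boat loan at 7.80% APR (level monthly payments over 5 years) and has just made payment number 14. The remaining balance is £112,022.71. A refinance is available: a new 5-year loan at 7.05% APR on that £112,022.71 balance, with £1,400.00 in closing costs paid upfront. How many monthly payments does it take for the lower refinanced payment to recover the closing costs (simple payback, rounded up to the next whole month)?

Current payment = 140,000 × 7.8%/12 / (1 − (1+0.0065000)^−60) = £2,825.31.
Refinanced payment = 112,022.71 × 0.0058750 / (1 − (1+0.0058750)^−60) = £2,220.83.
Monthly savings = £2,825.31 − £2,220.83 = £604.48.
Break-even = £1,400.00 / £604.48 = 2.32 → 3 months.

3 months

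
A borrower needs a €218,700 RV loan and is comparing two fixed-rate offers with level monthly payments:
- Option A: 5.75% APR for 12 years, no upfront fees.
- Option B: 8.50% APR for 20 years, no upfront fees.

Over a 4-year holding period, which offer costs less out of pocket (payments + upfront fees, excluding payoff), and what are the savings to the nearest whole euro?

Option A: monthly rate = 5.75%/12 = 0.0047917; payment = 218,700 × 0.0047917 / (1 − (1+0.0047917)^−144) = €2,106.00.
Option B: at 8.50% the monthly rate is 0.0070833, so the payment is 218,700 × 0.0070833 / (1 − 1.0070833^−240) = €1,897.93.
Over 48 months: Option A costs 48 × €2,106.00 = €101,088.00; Option B costs 48 × €1,897.93 = €91,100.64.
Option B is cheaper by €101,088.00 − €91,100.64 = €9,987.36.

Option B by €9,987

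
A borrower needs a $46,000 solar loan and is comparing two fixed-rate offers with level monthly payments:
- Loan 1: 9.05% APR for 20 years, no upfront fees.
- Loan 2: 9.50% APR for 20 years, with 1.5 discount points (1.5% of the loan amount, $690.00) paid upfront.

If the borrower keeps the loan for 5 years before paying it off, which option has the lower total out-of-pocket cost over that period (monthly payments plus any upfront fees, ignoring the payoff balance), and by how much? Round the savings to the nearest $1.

Loan 1: monthly rate = 9.05%/12 = 0.0075417; payment = 46,000 × 0.0075417 / (1 − (1+0.0075417)^−240) = $415.35.
Loan 2: monthly rate = 9.5%/12 = 0.0079167; payment = 46,000 × 0.0079167 / (1 − (1+0.0079167)^−240) = $428.78.
Over 60 months: Loan 1 costs 60 × $415.35 = $24,921.00; Loan 2 costs 60 × $428.78 + $690.00 = $26,416.80.
Loan 1 is cheaper by $26,416.80 − $24,921.00 = $1,495.80.

Loan 1 by $1,496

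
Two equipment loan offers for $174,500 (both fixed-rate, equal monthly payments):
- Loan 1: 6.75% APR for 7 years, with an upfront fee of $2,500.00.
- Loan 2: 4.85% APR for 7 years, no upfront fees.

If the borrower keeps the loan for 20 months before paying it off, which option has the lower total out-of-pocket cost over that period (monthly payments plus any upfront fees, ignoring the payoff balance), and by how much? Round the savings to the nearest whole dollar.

Loan 1: monthly rate = 6.75%/12 = 0.0056250; payment = 174,500 × 0.0056250 / (1 − (1+0.0056250)^−84) = $2,612.40.
Loan 2: at 4.85% the monthly rate is 0.0040417, so the payment is 174,500 × 0.0040417 / (1 − 1.0040417^−84) = $2,454.09.
Over 20 months: Loan 1 costs 20 × $2,612.40 + $2,500.00 = $54,748.00; Loan 2 costs 20 × $2,454.09 = $49,081.80.
Loan 2 is cheaper by $54,748.00 − $49,081.80 = $5,666.20.

Loan 2 by $5,666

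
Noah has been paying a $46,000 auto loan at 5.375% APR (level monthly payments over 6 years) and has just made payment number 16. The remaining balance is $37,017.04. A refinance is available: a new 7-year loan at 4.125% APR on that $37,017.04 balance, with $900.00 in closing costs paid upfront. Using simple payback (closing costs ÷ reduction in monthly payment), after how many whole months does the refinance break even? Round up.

Current payment = 46,000 × 5.375%/12 / (1 − (1+0.0044792)^−72) = $748.85.
Refinanced payment = 37,017.04 × 0.0034375 / (1 − (1+0.0034375)^−84) = $508.11.
Monthly savings = $748.85 − $508.11 = $240.74.
Break-even = $900.00 / $240.74 = 3.74 → 4 months.

4 months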